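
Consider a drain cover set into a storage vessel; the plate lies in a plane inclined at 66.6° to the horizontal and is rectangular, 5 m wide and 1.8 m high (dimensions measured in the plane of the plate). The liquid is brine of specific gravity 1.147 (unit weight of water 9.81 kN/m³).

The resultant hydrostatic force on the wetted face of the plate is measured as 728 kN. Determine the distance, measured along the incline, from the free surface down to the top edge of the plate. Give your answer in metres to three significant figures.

γ = 1.147 × 9.81 = 11.25207 kN/m³.
A = 5 × 1.8 = 9 m².
From F = γ·h_c·A, the centroid depth is h_c = 728/(11.25207 × 9) = 7.1888 m.
Let θ = 66.6° be the plate's angle to the horizontal; measure y along the incline from where the plane meets the free surface. Vertical depth h = y·sinθ with sinθ = 0.917755.
Along the incline, y_c = h_c/sinθ = 7.1888/0.917755 = 7.83303 m.
The centroid lies 1.8/2 = 0.9 m below the top edge, so the top edge sits at y_top = 7.83303 − 0.9 = 6.93303 m along the incline.

y_top ≈ 6.93 m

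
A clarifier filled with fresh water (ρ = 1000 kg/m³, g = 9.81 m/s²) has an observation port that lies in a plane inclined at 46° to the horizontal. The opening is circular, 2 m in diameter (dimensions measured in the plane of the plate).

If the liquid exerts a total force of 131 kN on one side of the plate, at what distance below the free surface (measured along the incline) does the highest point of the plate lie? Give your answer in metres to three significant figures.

y_top ≈ 4.91 m

γ = ρg = 1000 × 9.81 = 9810 N/m³ = 9.81 kN/m³.
A = π(1)² = 3.14159 m².
From F = γ·h_c·A, the centroid depth is h_c = 131/(9.81 × 3.14159) = 4.25062 m.
Let θ = 46° be the plate's angle to the horizontal; measure y along the incline from where the plane meets the free surface. Vertical depth h = y·sinθ with sinθ = 0.719340.
Along the incline, y_c = h_c/sinθ = 4.25062/0.719340 = 5.90906 m.
The centroid is at the centre, 1 m below the top of the plate, so the highest point sits at y_top = 5.90906 − 1 = 4.90906 m along the incline.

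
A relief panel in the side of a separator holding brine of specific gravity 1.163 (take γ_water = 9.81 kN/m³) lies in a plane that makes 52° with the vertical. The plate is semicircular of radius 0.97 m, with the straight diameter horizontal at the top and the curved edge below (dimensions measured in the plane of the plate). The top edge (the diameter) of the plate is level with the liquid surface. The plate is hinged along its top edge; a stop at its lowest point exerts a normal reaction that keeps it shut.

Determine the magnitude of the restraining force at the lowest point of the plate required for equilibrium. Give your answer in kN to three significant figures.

γ = 1.163 × 9.81 = 11.40903 kN/m³.
The plate makes 52° with the vertical, i.e. θ = 90° − 52° = 38° to the horizontal. Measuring y along the incline from the free-surface line, vertical depth h = y·sinθ with sinθ = 0.615661.
The centroid of a semicircle lies 4r/(3π) = 0.411681 m from the diameter, here below the top edge, so y_c = 0.411681 m and h_c = 0.411681 × 0.615661 = 0.253456 m.
A = πr²/2 = π × 0.97²/2 = 1.47796 m².
Resultant F = γ·h_c·A = 11.40903 × 0.253456 × 1.47796 = 4.2738 kN.
I_c = (π/8 − 8/(9π))·r⁴ = 0.109757 × 0.97⁴ = 0.0971671 m⁴.
Centre of pressure: y_p = y_c + I_c/(y_c·A) = 0.411681 + 0.0971671/(0.411681 × 1.47796) = 0.411681 + 0.159697 = 0.571378 m along the plane.
The resultant acts 0.411681 + 0.159697 = 0.571378 m (along the plate) below the hinge at the top edge, so the moment about the hinge is M = F × 0.571378 = 4.2738 × 0.571378 = 2.44196 kN·m.
A normal force at the bottom, 0.97 m from the hinge, must supply this moment: P = 2.44196/0.97 = 2.51748 kN.

P ≈ 2.52 kN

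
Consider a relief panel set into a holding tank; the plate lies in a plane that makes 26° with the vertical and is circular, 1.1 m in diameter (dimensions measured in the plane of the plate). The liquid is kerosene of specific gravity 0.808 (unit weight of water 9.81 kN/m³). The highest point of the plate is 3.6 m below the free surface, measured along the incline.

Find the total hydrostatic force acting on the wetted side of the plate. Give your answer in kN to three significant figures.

γ = 0.808 × 9.81 = 7.92648 kN/m³.
The plate makes 26° with the vertical, i.e. θ = 90° − 26° = 64° to the horizontal. Measuring y along the incline from the free-surface line, vertical depth h = y·sinθ with sinθ = 0.898794.
The centroid is at the centre, 0.55 m below the top of the plate, so y_c = 3.6 + 0.55 = 4.15 m and h_c = 4.15 × 0.898794 = 3.73 m.
A = π(0.55)² = 0.950332 m².
Resultant F = γ·h_c·A = 7.92648 × 3.73 × 0.950332 = 28.0973 kN.

F ≈ 28.1 kN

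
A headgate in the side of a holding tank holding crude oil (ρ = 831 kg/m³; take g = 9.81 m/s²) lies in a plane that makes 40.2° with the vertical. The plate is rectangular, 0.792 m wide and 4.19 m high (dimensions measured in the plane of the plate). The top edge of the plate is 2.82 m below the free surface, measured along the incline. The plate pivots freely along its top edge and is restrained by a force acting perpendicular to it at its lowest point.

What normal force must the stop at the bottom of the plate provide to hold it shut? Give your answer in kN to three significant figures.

P ≈ 58.0 kN

γ = ρg = 831 × 9.81 / 1000 = 8.15211 kN/m³.
The plate makes 40.2° with the vertical, i.e. θ = 90° − 40.2° = 49.8° to the horizontal. Measuring y along the incline from the free-surface line, vertical depth h = y·sinθ with sinθ = 0.763796.
The centroid lies 4.19/2 = 2.095 m below the top edge, so y_c = 2.82 + 2.095 = 4.915 m and h_c = 4.915 × 0.763796 = 3.75406 m.
A = 0.792 × 4.19 = 3.31848 m².
Resultant F = γ·h_c·A = 8.15211 × 3.75406 × 3.31848 = 101.557 kN.
I_c = b·h³/12 = 0.792 × 4.19³/12 = 4.85496 m⁴.
Centre of pressure: y_p = y_c + I_c/(y_c·A) = 4.915 + 4.85496/(4.915 × 3.31848) = 4.915 + 0.297662 = 5.21266 m along the plane.
The resultant acts 2.095 + 0.297662 = 2.39266 m (along the plate) below the hinge at the top edge, so the moment about the hinge is M = F × 2.39266 = 101.557 × 2.39266 = 242.991 kN·m.
A normal force at the bottom, 4.19 m from the hinge, must supply this moment: P = 242.991/4.19 = 57.9931 kN.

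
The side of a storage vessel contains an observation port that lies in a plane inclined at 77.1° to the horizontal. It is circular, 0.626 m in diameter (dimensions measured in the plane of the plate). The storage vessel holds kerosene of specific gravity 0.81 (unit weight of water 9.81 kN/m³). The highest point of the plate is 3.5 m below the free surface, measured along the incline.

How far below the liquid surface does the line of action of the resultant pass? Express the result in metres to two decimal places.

h_p = 3.72 m

γ = 0.81 × 9.81 = 7.9461 kN/m³.
Let θ = 77.1° be the plate's angle to the horizontal; measure y along the incline from where the plane meets the free surface. Vertical depth h = y·sinθ with sinθ = 0.974761.
The centroid is at the centre, 0.313 m below the top of the plate, so y_c = 3.5 + 0.313 = 3.813 m and h_c = 3.813 × 0.974761 = 3.71676 m.
A = π(0.313)² = 0.307779 m².
Resultant F = γ·h_c·A = 7.9461 × 3.71676 × 0.307779 = 9.08987 kN.
I_c = πr⁴/4 = π × 0.313⁴/4 = 0.00753819 m⁴.
Centre of pressure: y_p = y_c + I_c/(y_c·A) = 3.813 + 0.00753819/(3.813 × 0.307779) = 3.813 + 0.00642335 = 3.81942 m along the plane.
Vertically, h_p = y_p·sinθ = 3.81942 × 0.974761 = 3.72302 m.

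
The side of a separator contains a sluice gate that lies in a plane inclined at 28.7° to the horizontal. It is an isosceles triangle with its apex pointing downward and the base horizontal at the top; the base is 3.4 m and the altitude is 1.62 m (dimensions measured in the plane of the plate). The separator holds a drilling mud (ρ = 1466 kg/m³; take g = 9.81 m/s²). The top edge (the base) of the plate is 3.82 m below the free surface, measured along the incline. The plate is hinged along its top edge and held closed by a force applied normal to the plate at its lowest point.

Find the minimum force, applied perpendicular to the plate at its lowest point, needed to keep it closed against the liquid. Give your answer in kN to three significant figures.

P ≈ 29.4 kN

γ = ρg = 1466 × 9.81 / 1000 = 14.38146 kN/m³.
Let θ = 28.7° be the plate's angle to the horizontal; measure y along the incline from where the plane meets the free surface. Vertical depth h = y·sinθ with sinθ = 0.480223.
With the apex down, the centroid sits h/3 = 1.62/3 = 0.54 m below the base (the top edge), so y_c = 3.82 + 0.54 = 4.36 m and h_c = 4.36 × 0.480223 = 2.09377 m.
A = ½ × 3.4 × 1.62 = 2.754 m².
Resultant F = γ·h_c·A = 14.38146 × 2.09377 × 2.754 = 82.927 kN.
I_c = b·h³/36 = 3.4 × 1.62³/36 = 0.401533 m⁴.
Centre of pressure: y_p = y_c + I_c/(y_c·A) = 4.36 + 0.401533/(4.36 × 2.754) = 4.36 + 0.0334404 = 4.39344 m along the plane.
The resultant acts 0.54 + 0.0334404 = 0.57344 m (along the plate) below the hinge at the top edge, so the moment about the hinge is M = F × 0.57344 = 82.927 × 0.57344 = 47.5537 kN·m.
A normal force at the bottom, 1.62 m from the hinge, must supply this moment: P = 47.5537/1.62 = 29.3541 kN.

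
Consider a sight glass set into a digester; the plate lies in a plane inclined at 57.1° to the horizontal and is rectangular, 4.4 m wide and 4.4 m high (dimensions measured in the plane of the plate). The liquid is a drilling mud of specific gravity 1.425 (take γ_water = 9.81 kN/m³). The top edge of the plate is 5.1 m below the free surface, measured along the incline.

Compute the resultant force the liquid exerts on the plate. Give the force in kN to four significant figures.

F ≈ 1659 kN

γ = 1.425 × 9.81 = 13.97925 kN/m³.
Let θ = 57.1° be the plate's angle to the horizontal; measure y along the incline from where the plane meets the free surface. Vertical depth h = y·sinθ with sinθ = 0.839620.
The centroid lies 4.4/2 = 2.2 m below the top edge, so y_c = 5.1 + 2.2 = 7.3 m and h_c = 7.3 × 0.839620 = 6.12923 m.
A = 4.4 × 4.4 = 19.36 m².
Resultant F = γ·h_c·A = 13.97925 × 6.12923 × 19.36 = 1658.8 kN.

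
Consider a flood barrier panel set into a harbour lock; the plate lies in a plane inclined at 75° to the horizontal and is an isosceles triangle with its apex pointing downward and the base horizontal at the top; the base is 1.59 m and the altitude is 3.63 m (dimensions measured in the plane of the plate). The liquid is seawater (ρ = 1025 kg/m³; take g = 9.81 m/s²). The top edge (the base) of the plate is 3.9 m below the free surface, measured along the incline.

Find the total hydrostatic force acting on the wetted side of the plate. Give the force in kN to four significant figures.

F ≈ 143.2 kN

γ = ρg = 1025 × 9.81 / 1000 = 10.05525 kN/m³.
Let θ = 75° be the plate's angle to the horizontal; measure y along the incline from where the plane meets the free surface. Vertical depth h = y·sinθ with sinθ = 0.965926.
With the apex down, the centroid sits h/3 = 3.63/3 = 1.21 m below the base (the top edge), so y_c = 3.9 + 1.21 = 5.11 m and h_c = 5.11 × 0.965926 = 4.93588 m.
A = ½ × 1.59 × 3.63 = 2.88585 m².
Resultant F = γ·h_c·A = 10.05525 × 4.93588 × 2.88585 = 143.229 kN.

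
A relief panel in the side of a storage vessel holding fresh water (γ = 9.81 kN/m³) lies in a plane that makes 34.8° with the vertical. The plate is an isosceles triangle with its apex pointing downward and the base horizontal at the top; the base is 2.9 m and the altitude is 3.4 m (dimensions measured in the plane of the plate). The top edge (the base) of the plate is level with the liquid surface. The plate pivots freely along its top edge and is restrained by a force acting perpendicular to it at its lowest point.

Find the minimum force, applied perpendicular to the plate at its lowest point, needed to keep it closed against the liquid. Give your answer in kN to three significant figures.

γ = 9.81 kN/m³.
The plate makes 34.8° with the vertical, i.e. θ = 90° − 34.8° = 55.2° to the horizontal. Measuring y along the incline from the free-surface line, vertical depth h = y·sinθ with sinθ = 0.821149.
With the apex down, the centroid sits h/3 = 3.4/3 = 1.13333 m below the base (the top edge), so y_c = 1.13333 m and h_c = 1.13333 × 0.821149 = 0.930633 m.
A = ½ × 2.9 × 3.4 = 4.93 m².
Resultant F = γ·h_c·A = 9.81 × 0.930633 × 4.93 = 45.0085 kN.
I_c = b·h³/36 = 2.9 × 3.4³/36 = 3.16616 m⁴.
Centre of pressure: y_p = y_c + I_c/(y_c·A) = 1.13333 + 3.16616/(1.13333 × 4.93) = 1.13333 + 0.566669 = 1.7 m along the plane.
The resultant acts 1.13333 + 0.566669 = 1.7 m (along the plate) below the hinge at the top edge, so the moment about the hinge is M = F × 1.7 = 45.0085 × 1.7 = 76.5144 kN·m.
A normal force at the bottom, 3.4 m from the hinge, must supply this moment: P = 76.5144/3.4 = 22.5042 kN.

P ≈ 22.5 kN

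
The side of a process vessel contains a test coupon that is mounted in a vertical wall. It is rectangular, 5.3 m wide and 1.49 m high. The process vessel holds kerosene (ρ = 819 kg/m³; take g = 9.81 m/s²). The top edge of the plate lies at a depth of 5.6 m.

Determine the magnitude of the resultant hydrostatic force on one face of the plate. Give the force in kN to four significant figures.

γ = ρg = 819 × 9.81 / 1000 = 8.03439 kN/m³.
The centroid lies 1.49/2 = 0.745 m below the top edge, so the centroid depth is h_c = 5.6 + 0.745 = 6.345 m.
A = 5.3 × 1.49 = 7.897 m².
Resultant F = γ·h_c·A = 8.03439 × 6.345 × 7.897 = 402.575 kN.

F ≈ 402.6 kN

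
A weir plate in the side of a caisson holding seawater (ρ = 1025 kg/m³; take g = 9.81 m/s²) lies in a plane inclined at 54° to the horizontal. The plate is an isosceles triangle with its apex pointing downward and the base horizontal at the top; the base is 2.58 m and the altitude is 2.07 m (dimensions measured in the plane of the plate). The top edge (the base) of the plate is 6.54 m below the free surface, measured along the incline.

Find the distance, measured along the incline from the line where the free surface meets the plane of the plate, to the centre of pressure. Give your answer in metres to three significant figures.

y_p = 7.26 m

γ = ρg = 1025 × 9.81 / 1000 = 10.05525 kN/m³.
Let θ = 54° be the plate's angle to the horizontal; measure y along the incline from where the plane meets the free surface. Vertical depth h = y·sinθ with sinθ = 0.809017.
With the apex down, the centroid sits h/3 = 2.07/3 = 0.69 m below the base (the top edge), so y_c = 6.54 + 0.69 = 7.23 m and h_c = 7.23 × 0.809017 = 5.84919 m.
A = ½ × 2.58 × 2.07 = 2.6703 m².
Resultant F = γ·h_c·A = 10.05525 × 5.84919 × 2.6703 = 157.054 kN.
I_c = b·h³/36 = 2.58 × 2.07³/36 = 0.635665 m⁴.
Centre of pressure: y_p = y_c + I_c/(y_c·A) = 7.23 + 0.635665/(7.23 × 2.6703) = 7.23 + 0.0329253 = 7.26293 m along the plane.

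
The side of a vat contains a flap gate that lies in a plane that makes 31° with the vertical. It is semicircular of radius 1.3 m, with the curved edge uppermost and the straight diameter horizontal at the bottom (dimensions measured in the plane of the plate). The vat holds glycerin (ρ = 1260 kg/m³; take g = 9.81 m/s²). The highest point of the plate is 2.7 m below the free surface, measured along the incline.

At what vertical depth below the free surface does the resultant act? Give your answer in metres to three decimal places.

γ = ρg = 1260 × 9.81 / 1000 = 12.3606 kN/m³.
The plate makes 31° with the vertical, i.e. θ = 90° − 31° = 59° to the horizontal. Measuring y along the incline from the free-surface line, vertical depth h = y·sinθ with sinθ = 0.857167.
The centroid lies 4r/(3π) = 0.551737 m above the diameter, so r − 4r/(3π) = 1.3 − 0.551737 = 0.748263 m below the topmost point, so y_c = 2.7 + 0.748263 = 3.44826 m and h_c = 3.44826 × 0.857167 = 2.95573 m.
A = πr²/2 = π × 1.3²/2 = 2.65465 m².
Resultant F = γ·h_c·A = 12.3606 × 2.95573 × 2.65465 = 96.9866 kN.
I_c = (π/8 − 8/(9π))·r⁴ = 0.109757 × 1.3⁴ = 0.313477 m⁴.
Centre of pressure: y_p = y_c + I_c/(y_c·A) = 3.44826 + 0.313477/(3.44826 × 2.65465) = 3.44826 + 0.0342451 = 3.48251 m along the plane.
Vertically, h_p = y_p·sinθ = 3.48251 × 0.857167 = 2.98509 m.

h_p = 2.985 m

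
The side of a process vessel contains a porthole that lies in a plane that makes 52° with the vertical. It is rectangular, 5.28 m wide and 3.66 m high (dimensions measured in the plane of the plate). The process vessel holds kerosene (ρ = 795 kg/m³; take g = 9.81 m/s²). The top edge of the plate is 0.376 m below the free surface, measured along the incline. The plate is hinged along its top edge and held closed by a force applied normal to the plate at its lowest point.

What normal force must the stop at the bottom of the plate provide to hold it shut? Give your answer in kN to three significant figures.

P ≈ 131 kN

γ = ρg = 795 × 9.81 / 1000 = 7.79895 kN/m³.
The plate makes 52° with the vertical, i.e. θ = 90° − 52° = 38° to the horizontal. Measuring y along the incline from the free-surface line, vertical depth h = y·sinθ with sinθ = 0.615661.
The centroid lies 3.66/2 = 1.83 m below the top edge, so y_c = 0.376 + 1.83 = 2.206 m and h_c = 2.206 × 0.615661 = 1.35815 m.
A = 5.28 × 3.66 = 19.3248 m².
Resultant F = γ·h_c·A = 7.79895 × 1.35815 × 19.3248 = 204.691 kN.
I_c = b·h³/12 = 5.28 × 3.66³/12 = 21.5723 m⁴.
Centre of pressure: y_p = y_c + I_c/(y_c·A) = 2.206 + 21.5723/(2.206 × 19.3248) = 2.206 + 0.50603 = 2.71203 m along the plane.
The resultant acts 1.83 + 0.50603 = 2.33603 m (along the plate) below the hinge at the top edge, so the moment about the hinge is M = F × 2.33603 = 204.691 × 2.33603 = 478.164 kN·m.
A normal force at the bottom, 3.66 m from the hinge, must supply this moment: P = 478.164/3.66 = 130.646 kN.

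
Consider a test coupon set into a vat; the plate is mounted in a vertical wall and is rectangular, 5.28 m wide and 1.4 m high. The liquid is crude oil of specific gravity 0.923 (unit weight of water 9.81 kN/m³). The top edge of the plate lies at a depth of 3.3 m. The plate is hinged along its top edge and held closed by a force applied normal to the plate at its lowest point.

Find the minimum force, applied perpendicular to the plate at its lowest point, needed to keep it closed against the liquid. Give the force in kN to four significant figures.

P ≈ 141.7 kN

γ = 0.923 × 9.81 = 9.05463 kN/m³.
The centroid lies 1.4/2 = 0.7 m below the top edge, so the centroid depth is h_c = 3.3 + 0.7 = 4 m.
A = 5.28 × 1.4 = 7.392 m².
Resultant F = γ·h_c·A = 9.05463 × 4 × 7.392 = 267.727 kN.
I_c = b·h³/12 = 5.28 × 1.4³/12 = 1.20736 m⁴.
Centre of pressure: y_p = y_c + I_c/(y_c·A) = 4 + 1.20736/(4 × 7.392) = 4 + 0.0408333 = 4.04083 m along the plane.
The resultant acts 0.7 + 0.0408333 = 0.740833 m (along the plate) below the hinge at the top edge, so the moment about the hinge is M = F × 0.740833 = 267.727 × 0.740833 = 198.341 kN·m.
A normal force at the bottom, 1.4 m from the hinge, must supply this moment: P = 198.341/1.4 = 141.672 kN.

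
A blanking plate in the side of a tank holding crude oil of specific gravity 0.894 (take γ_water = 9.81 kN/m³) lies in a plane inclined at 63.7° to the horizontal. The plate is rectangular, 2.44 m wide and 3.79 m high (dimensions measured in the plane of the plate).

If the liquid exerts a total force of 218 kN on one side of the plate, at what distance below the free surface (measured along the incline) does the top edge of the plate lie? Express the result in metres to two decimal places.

γ = 0.894 × 9.81 = 8.77014 kN/m³.
A = 2.44 × 3.79 = 9.2476 m².
From F = γ·h_c·A, the centroid depth is h_c = 218/(8.77014 × 9.2476) = 2.68795 m.
Let θ = 63.7° be the plate's angle to the horizontal; measure y along the incline from where the plane meets the free surface. Vertical depth h = y·sinθ with sinθ = 0.896486.
Along the incline, y_c = h_c/sinθ = 2.68795/0.896486 = 2.99832 m.
The centroid lies 3.79/2 = 1.895 m below the top edge, so the top edge sits at y_top = 2.99832 − 1.895 = 1.10332 m along the incline.

y_top ≈ 1.10 m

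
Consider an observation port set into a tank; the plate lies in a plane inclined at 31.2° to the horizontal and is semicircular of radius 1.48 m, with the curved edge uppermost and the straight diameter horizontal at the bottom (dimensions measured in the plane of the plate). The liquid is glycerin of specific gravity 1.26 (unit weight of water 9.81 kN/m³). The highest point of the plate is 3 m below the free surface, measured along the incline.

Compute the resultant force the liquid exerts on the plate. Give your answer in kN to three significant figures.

F ≈ 84.9 kN

γ = 1.26 × 9.81 = 12.3606 kN/m³.
Let θ = 31.2° be the plate's angle to the horizontal; measure y along the incline from where the plane meets the free surface. Vertical depth h = y·sinθ with sinθ = 0.518027.
The centroid lies 4r/(3π) = 0.628132 m above the diameter, so r − 4r/(3π) = 1.48 − 0.628132 = 0.851868 m below the topmost point, so y_c = 3 + 0.851868 = 3.85187 m and h_c = 3.85187 × 0.518027 = 1.99537 m.
A = πr²/2 = π × 1.48²/2 = 3.44067 m².
Resultant F = γ·h_c·A = 12.3606 × 1.99537 × 3.44067 = 84.8606 kN.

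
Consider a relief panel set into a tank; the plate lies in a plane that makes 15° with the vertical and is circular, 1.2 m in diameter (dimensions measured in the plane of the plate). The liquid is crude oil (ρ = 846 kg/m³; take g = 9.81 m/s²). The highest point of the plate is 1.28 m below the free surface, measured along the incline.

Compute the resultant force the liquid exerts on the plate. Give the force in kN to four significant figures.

γ = ρg = 846 × 9.81 / 1000 = 8.29926 kN/m³.
The plate makes 15° with the vertical, i.e. θ = 90° − 15° = 75° to the horizontal. Measuring y along the incline from the free-surface line, vertical depth h = y·sinθ with sinθ = 0.965926.
The centroid is at the centre, 0.6 m below the top of the plate, so y_c = 1.28 + 0.6 = 1.88 m and h_c = 1.88 × 0.965926 = 1.81594 m.
A = π(0.6)² = 1.13097 m².
Resultant F = γ·h_c·A = 8.29926 × 1.81594 × 1.13097 = 17.0448 kN.

F ≈ 17.04 kN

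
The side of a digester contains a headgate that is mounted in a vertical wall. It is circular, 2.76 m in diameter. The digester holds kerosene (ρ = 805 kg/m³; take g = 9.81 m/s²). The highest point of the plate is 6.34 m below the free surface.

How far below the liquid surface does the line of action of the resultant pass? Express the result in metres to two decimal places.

γ = ρg = 805 × 9.81 / 1000 = 7.89705 kN/m³.
The centroid is at the centre, 1.38 m below the top of the plate, so the centroid depth is h_c = 6.34 + 1.38 = 7.72 m.
A = π(1.38)² = 5.98285 m².
Resultant F = γ·h_c·A = 7.89705 × 7.72 × 5.98285 = 364.746 kN.
I_c = πr⁴/4 = π × 1.38⁴/4 = 2.84843 m⁴.
Centre of pressure: y_p = y_c + I_c/(y_c·A) = 7.72 + 2.84843/(7.72 × 5.98285) = 7.72 + 0.0616709 = 7.78167 m along the plane.

h_p = 7.78 m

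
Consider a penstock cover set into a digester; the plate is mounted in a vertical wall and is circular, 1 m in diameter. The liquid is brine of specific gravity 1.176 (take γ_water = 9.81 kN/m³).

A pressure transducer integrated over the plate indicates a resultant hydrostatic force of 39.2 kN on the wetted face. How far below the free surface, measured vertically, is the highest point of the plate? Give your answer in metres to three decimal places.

d_top ≈ 3.826 m

γ = 1.176 × 9.81 = 11.53656 kN/m³.
A = π(0.5)² = 0.785398 m².
From F = γ·h_c·A, the centroid depth is h_c = 39.2/(11.53656 × 0.785398) = 4.32633 m.
The centroid is at the centre, 0.5 m below the top of the plate, so the highest point sits at h_top = 4.32633 − 0.5 = 3.82633 m below the surface.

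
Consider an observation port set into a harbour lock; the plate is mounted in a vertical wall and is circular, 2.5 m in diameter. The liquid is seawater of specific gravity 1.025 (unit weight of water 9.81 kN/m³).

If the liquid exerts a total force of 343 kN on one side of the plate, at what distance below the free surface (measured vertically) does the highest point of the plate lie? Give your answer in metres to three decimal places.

γ = 1.025 × 9.81 = 10.05525 kN/m³.
A = π(1.25)² = 4.90874 m².
From F = γ·h_c·A, the centroid depth is h_c = 343/(10.05525 × 4.90874) = 6.94914 m.
The centroid is at the centre, 1.25 m below the top of the plate, so the highest point sits at h_top = 6.94914 − 1.25 = 5.69914 m below the surface.

d_top ≈ 5.699 m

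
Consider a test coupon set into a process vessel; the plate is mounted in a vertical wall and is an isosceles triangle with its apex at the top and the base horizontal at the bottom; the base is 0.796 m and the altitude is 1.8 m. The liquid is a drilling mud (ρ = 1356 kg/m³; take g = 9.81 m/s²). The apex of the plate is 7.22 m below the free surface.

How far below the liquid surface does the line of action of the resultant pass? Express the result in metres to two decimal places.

h_p = 8.44 m

γ = ρg = 1356 × 9.81 / 1000 = 13.30236 kN/m³.
With the apex up, the centroid sits 2h/3 = 2 × 1.8/3 = 1.2 m below the apex, so the centroid depth is h_c = 7.22 + 1.2 = 8.42 m.
A = ½ × 0.796 × 1.8 = 0.7164 m².
Resultant F = γ·h_c·A = 13.30236 × 8.42 × 0.7164 = 80.241 kN.
I_c = b·h³/36 = 0.796 × 1.8³/36 = 0.128952 m⁴.
Centre of pressure: y_p = y_c + I_c/(y_c·A) = 8.42 + 0.128952/(8.42 × 0.7164) = 8.42 + 0.0213777 = 8.44138 m along the plane.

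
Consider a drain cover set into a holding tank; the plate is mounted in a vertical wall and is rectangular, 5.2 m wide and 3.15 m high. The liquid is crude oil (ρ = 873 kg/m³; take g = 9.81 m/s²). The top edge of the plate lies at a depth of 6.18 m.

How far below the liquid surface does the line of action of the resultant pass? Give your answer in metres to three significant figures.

h_p = 7.86 m

γ = ρg = 873 × 9.81 / 1000 = 8.56413 kN/m³.
The centroid lies 3.15/2 = 1.575 m below the top edge, so the centroid depth is h_c = 6.18 + 1.575 = 7.755 m.
A = 5.2 × 3.15 = 16.38 m².
Resultant F = γ·h_c·A = 8.56413 × 7.755 × 16.38 = 1087.87 kN.
I_c = b·h³/12 = 5.2 × 3.15³/12 = 13.5442 m⁴.
Centre of pressure: y_p = y_c + I_c/(y_c·A) = 7.755 + 13.5442/(7.755 × 16.38) = 7.755 + 0.106625 = 7.86163 m along the plane.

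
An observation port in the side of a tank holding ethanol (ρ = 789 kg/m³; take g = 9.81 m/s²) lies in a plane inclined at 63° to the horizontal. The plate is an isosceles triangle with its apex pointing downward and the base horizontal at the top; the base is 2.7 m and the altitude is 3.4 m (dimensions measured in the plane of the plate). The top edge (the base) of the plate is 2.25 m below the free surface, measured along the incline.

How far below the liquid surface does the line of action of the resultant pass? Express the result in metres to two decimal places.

γ = ρg = 789 × 9.81 / 1000 = 7.74009 kN/m³.
Let θ = 63° be the plate's angle to the horizontal; measure y along the incline from where the plane meets the free surface. Vertical depth h = y·sinθ with sinθ = 0.891007.
With the apex down, the centroid sits h/3 = 3.4/3 = 1.13333 m below the base (the top edge), so y_c = 2.25 + 1.13333 = 3.38333 m and h_c = 3.38333 × 0.891007 = 3.01457 m.
A = ½ × 2.7 × 3.4 = 4.59 m².
Resultant F = γ·h_c·A = 7.74009 × 3.01457 × 4.59 = 107.099 kN.
I_c = b·h³/36 = 2.7 × 3.4³/36 = 2.9478 m⁴.
Centre of pressure: y_p = y_c + I_c/(y_c·A) = 3.38333 + 2.9478/(3.38333 × 4.59) = 3.38333 + 0.18982 = 3.57315 m along the plane.
Vertically, h_p = y_p·sinθ = 3.57315 × 0.891007 = 3.1837 m.

h_p = 3.18 m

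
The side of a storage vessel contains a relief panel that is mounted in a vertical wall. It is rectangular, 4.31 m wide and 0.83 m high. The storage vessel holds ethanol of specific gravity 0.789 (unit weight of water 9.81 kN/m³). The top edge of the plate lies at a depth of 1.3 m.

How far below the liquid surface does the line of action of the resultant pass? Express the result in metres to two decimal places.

γ = 0.789 × 9.81 = 7.74009 kN/m³.
The centroid lies 0.83/2 = 0.415 m below the top edge, so the centroid depth is h_c = 1.3 + 0.415 = 1.715 m.
A = 4.31 × 0.83 = 3.5773 m².
Resultant F = γ·h_c·A = 7.74009 × 1.715 × 3.5773 = 47.486 kN.
I_c = b·h³/12 = 4.31 × 0.83³/12 = 0.205367 m⁴.
Centre of pressure: y_p = y_c + I_c/(y_c·A) = 1.715 + 0.205367/(1.715 × 3.5773) = 1.715 + 0.0334743 = 1.74847 m along the plane.

h_p = 1.75 m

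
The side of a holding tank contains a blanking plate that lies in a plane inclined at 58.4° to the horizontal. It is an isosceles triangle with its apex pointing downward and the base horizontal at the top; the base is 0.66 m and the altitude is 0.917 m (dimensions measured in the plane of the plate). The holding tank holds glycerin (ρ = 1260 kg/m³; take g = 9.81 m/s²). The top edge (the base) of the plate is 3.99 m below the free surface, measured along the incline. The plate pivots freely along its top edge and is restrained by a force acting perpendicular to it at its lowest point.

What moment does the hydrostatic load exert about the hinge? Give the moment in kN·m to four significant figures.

M ≈ 4.332 kN·m

γ = ρg = 1260 × 9.81 / 1000 = 12.3606 kN/m³.
Let θ = 58.4° be the plate's angle to the horizontal; measure y along the incline from where the plane meets the free surface. Vertical depth h = y·sinθ with sinθ = 0.851727.
With the apex down, the centroid sits h/3 = 0.917/3 = 0.305667 m below the base (the top edge), so y_c = 3.99 + 0.305667 = 4.29567 m and h_c = 4.29567 × 0.851727 = 3.65874 m.
A = ½ × 0.66 × 0.917 = 0.30261 m².
Resultant F = γ·h_c·A = 12.3606 × 3.65874 × 0.30261 = 13.6853 kN.
I_c = b·h³/36 = 0.66 × 0.917³/36 = 0.0141367 m⁴.
Centre of pressure: y_p = y_c + I_c/(y_c·A) = 4.29567 + 0.0141367/(4.29567 × 0.30261) = 4.29567 + 0.0108751 = 4.30655 m along the plane.
The resultant acts 0.305667 + 0.0108751 = 0.316542 m (along the plate) below the hinge at the top edge, so the moment about the hinge is M = F × 0.316542 = 13.6853 × 0.316542 = 4.33197 kN·m.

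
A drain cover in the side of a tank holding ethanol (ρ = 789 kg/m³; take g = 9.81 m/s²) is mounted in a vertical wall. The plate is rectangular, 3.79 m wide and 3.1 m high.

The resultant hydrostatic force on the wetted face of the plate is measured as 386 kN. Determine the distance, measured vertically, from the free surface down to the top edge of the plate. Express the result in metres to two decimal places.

γ = ρg = 789 × 9.81 / 1000 = 7.74009 kN/m³.
A = 3.79 × 3.1 = 11.749 m².
From F = γ·h_c·A, the centroid depth is h_c = 386/(7.74009 × 11.749) = 4.24464 m.
The centroid lies 3.1/2 = 1.55 m below the top edge, so the top edge sits at h_top = 4.24464 − 1.55 = 2.69464 m below the surface.

d_top ≈ 2.69 m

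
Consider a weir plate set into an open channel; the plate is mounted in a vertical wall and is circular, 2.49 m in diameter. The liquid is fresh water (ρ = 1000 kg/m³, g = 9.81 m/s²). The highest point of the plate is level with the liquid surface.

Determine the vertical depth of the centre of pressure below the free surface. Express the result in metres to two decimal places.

γ = ρg = 1000 × 9.81 = 9810 N/m³ = 9.81 kN/m³.
The centroid is at the centre, 1.245 m below the top of the plate, so the centroid depth is h_c = 1.245 m.
A = π(1.245)² = 4.86955 m².
Resultant F = γ·h_c·A = 9.81 × 1.245 × 4.86955 = 59.474 kN.
I_c = πr⁴/4 = π × 1.245⁴/4 = 1.88698 m⁴.
Centre of pressure: y_p = y_c + I_c/(y_c·A) = 1.245 + 1.88698/(1.245 × 4.86955) = 1.245 + 0.31125 = 1.55625 m along the plane.

h_p = 1.56 m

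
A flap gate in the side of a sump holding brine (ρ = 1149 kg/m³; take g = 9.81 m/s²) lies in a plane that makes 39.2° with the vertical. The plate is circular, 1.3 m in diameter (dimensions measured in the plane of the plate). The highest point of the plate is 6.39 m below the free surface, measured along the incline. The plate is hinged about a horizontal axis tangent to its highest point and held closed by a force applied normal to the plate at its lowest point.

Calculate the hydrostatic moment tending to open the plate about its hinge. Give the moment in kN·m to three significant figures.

M ≈ 54.3 kN·m

γ = ρg = 1149 × 9.81 / 1000 = 11.27169 kN/m³.
The plate makes 39.2° with the vertical, i.e. θ = 90° − 39.2° = 50.8° to the horizontal. Measuring y along the incline from the free-surface line, vertical depth h = y·sinθ with sinθ = 0.774944.
The centroid is at the centre, 0.65 m below the top of the plate, so y_c = 6.39 + 0.65 = 7.04 m and h_c = 7.04 × 0.774944 = 5.45561 m.
A = π(0.65)² = 1.32732 m².
Resultant F = γ·h_c·A = 11.27169 × 5.45561 × 1.32732 = 81.6221 kN.
I_c = πr⁴/4 = π × 0.65⁴/4 = 0.140198 m⁴.
Centre of pressure: y_p = y_c + I_c/(y_c·A) = 7.04 + 0.140198/(7.04 × 1.32732) = 7.04 + 0.0150035 = 7.055 m along the plane.
The resultant acts 0.65 + 0.0150035 = 0.665003 m (along the plate) below the hinge at the top edge, so the moment about the hinge is M = F × 0.665003 = 81.6221 × 0.665003 = 54.2789 kN·m.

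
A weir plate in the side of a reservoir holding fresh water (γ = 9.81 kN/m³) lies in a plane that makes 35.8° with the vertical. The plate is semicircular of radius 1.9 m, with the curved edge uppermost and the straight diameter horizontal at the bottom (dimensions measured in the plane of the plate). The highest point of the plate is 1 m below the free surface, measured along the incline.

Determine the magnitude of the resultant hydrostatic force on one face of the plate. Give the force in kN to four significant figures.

F ≈ 94.46 kN

γ = 9.81 kN/m³.
The plate makes 35.8° with the vertical, i.e. θ = 90° − 35.8° = 54.2° to the horizontal. Measuring y along the incline from the free-surface line, vertical depth h = y·sinθ with sinθ = 0.811064.
The centroid lies 4r/(3π) = 0.806385 m above the diameter, so r − 4r/(3π) = 1.9 − 0.806385 = 1.09361 m below the topmost point, so y_c = 1 + 1.09361 = 2.09361 m and h_c = 2.09361 × 0.811064 = 1.69805 m.
A = πr²/2 = π × 1.9²/2 = 5.67057 m².
Resultant F = γ·h_c·A = 9.81 × 1.69805 × 5.67057 = 94.4596 kN.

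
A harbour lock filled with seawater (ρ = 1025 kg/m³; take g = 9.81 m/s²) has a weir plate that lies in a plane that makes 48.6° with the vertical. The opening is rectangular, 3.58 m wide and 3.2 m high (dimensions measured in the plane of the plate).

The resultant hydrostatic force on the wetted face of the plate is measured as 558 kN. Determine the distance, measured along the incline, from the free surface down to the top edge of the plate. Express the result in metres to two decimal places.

y_top ≈ 5.72 m

γ = ρg = 1025 × 9.81 / 1000 = 10.05525 kN/m³.
A = 3.58 × 3.2 = 11.456 m².
From F = γ·h_c·A, the centroid depth is h_c = 558/(10.05525 × 11.456) = 4.84405 m.
The plate makes 48.6° with the vertical, i.e. θ = 90° − 48.6° = 41.4° to the horizontal. Measuring y along the incline from the free-surface line, vertical depth h = y·sinθ with sinθ = 0.661312.
Along the incline, y_c = h_c/sinθ = 4.84405/0.661312 = 7.32491 m.
The centroid lies 3.2/2 = 1.6 m below the top edge, so the top edge sits at y_top = 7.32491 − 1.6 = 5.72491 m along the incline.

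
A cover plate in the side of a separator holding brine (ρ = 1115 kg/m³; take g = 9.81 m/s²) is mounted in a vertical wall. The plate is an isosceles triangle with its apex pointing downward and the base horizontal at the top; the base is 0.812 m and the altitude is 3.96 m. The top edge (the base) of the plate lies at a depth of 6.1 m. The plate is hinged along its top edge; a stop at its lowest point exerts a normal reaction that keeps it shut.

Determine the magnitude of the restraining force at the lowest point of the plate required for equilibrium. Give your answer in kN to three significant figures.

γ = ρg = 1115 × 9.81 / 1000 = 10.93815 kN/m³.
With the apex down, the centroid sits h/3 = 3.96/3 = 1.32 m below the base (the top edge), so the centroid depth is h_c = 6.1 + 1.32 = 7.42 m.
A = ½ × 0.812 × 3.96 = 1.60776 m².
Resultant F = γ·h_c·A = 10.93815 × 7.42 × 1.60776 = 130.488 kN.
I_c = b·h³/36 = 0.812 × 3.96³/36 = 1.40068 m⁴.
Centre of pressure: y_p = y_c + I_c/(y_c·A) = 7.42 + 1.40068/(7.42 × 1.60776) = 7.42 + 0.117412 = 7.53741 m along the plane.
The resultant acts 1.32 + 0.117412 = 1.43741 m (along the plate) below the hinge at the top edge, so the moment about the hinge is M = F × 1.43741 = 130.488 × 1.43741 = 187.565 kN·m.
A normal force at the bottom, 3.96 m from the hinge, must supply this moment: P = 187.565/3.96 = 47.3649 kN.

P ≈ 47.4 kN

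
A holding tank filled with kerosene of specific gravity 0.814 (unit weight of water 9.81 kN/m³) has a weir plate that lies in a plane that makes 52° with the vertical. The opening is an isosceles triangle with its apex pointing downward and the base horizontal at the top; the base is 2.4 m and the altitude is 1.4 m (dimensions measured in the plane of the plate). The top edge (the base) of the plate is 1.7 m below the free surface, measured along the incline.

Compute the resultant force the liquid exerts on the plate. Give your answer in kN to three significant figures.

γ = 0.814 × 9.81 = 7.98534 kN/m³.
The plate makes 52° with the vertical, i.e. θ = 90° − 52° = 38° to the horizontal. Measuring y along the incline from the free-surface line, vertical depth h = y·sinθ with sinθ = 0.615661.
With the apex down, the centroid sits h/3 = 1.4/3 = 0.466667 m below the base (the top edge), so y_c = 1.7 + 0.466667 = 2.16667 m and h_c = 2.16667 × 0.615661 = 1.33393 m.
A = ½ × 2.4 × 1.4 = 1.68 m².
Resultant F = γ·h_c·A = 7.98534 × 1.33393 × 1.68 = 17.8952 kN.

F ≈ 17.9 kN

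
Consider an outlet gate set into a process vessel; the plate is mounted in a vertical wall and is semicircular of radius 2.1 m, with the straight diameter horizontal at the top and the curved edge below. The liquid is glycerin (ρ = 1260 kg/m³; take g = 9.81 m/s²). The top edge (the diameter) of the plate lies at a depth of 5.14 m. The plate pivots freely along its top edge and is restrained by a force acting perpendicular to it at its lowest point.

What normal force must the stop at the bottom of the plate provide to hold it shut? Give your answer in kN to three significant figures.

P ≈ 232 kN

γ = ρg = 1260 × 9.81 / 1000 = 12.3606 kN/m³.
The centroid of a semicircle lies 4r/(3π) = 0.891268 m from the diameter, here below the top edge, so the centroid depth is h_c = 5.14 + 0.891268 = 6.03127 m.
A = πr²/2 = π × 2.1²/2 = 6.92721 m².
Resultant F = γ·h_c·A = 12.3606 × 6.03127 × 6.92721 = 516.424 kN.
I_c = (π/8 − 8/(9π))·r⁴ = 0.109757 × 2.1⁴ = 2.13457 m⁴.
Centre of pressure: y_p = y_c + I_c/(y_c·A) = 6.03127 + 2.13457/(6.03127 × 6.92721) = 6.03127 + 0.0510909 = 6.08236 m along the plane.
The resultant acts 0.891268 + 0.0510909 = 0.942359 m (along the plate) below the hinge at the top edge, so the moment about the hinge is M = F × 0.942359 = 516.424 × 0.942359 = 486.657 kN·m.
A normal force at the bottom, 2.1 m from the hinge, must supply this moment: P = 486.657/2.1 = 231.741 kN.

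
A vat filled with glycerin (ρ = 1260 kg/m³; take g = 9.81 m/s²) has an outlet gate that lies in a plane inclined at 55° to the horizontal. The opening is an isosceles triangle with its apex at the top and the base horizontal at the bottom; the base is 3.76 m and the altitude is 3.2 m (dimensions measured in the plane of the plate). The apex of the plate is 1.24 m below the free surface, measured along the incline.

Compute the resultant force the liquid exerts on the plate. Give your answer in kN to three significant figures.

γ = ρg = 1260 × 9.81 / 1000 = 12.3606 kN/m³.
Let θ = 55° be the plate's angle to the horizontal; measure y along the incline from where the plane meets the free surface. Vertical depth h = y·sinθ with sinθ = 0.819152.
With the apex up, the centroid sits 2h/3 = 2 × 3.2/3 = 2.13333 m below the apex, so y_c = 1.24 + 2.13333 = 3.37333 m and h_c = 3.37333 × 0.819152 = 2.76327 m.
A = ½ × 3.76 × 3.2 = 6.016 m².
Resultant F = γ·h_c·A = 12.3606 × 2.76327 × 6.016 = 205.481 kN.

F ≈ 205 kN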